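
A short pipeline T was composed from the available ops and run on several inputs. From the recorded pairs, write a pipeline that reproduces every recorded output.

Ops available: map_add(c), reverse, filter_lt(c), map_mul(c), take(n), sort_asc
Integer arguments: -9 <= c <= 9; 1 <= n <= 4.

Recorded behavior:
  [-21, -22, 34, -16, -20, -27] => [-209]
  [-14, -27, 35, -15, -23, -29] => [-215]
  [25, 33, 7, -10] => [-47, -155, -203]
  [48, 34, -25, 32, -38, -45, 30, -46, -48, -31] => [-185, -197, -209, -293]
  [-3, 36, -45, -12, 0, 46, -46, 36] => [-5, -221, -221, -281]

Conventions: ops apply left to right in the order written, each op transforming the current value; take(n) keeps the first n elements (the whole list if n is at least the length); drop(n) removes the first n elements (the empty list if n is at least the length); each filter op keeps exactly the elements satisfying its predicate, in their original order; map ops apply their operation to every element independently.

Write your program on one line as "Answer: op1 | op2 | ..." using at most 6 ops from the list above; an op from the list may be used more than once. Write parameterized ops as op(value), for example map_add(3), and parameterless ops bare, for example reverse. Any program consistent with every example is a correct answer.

map_mul(-6) | sort_asc | reverse | map_add(-5) | filter_lt(-4)

Check, running the answer program on each example:
  [-21, -22, 34, -16, -20, -27] -> [126, 132, -204, 96, 120, 162] -> [-204, 96, 120, 126, 132, 162] -> [162, 132, 126, 120, 96, -204] -> [157, 127, 121, 115, 91, -209] -> [-209]
  [-14, -27, 35, -15, -23, -29] -> [84, 162, -210, 90, 138, 174] -> [-210, 84, 90, 138, 162, 174] -> [174, 162, 138, 90, 84, -210] -> [169, 157, 133, 85, 79, -215] -> [-215]
  [25, 33, 7, -10] -> [-150, -198, -42, 60] -> [-198, -150, -42, 60] -> [60, -42, -150, -198] -> [55, -47, -155, -203] -> [-47, -155, -203]
  [48, 34, -25, 32, -38, -45, 30, -46, -48, -31] -> [-288, -204, 150, -192, 228, 270, -180, 276, 288, 186] -> [-288, -204, -192, -180, 150, 186, 228, 270, 276, 288] -> [288, 276, 270, 228, 186, 150, -180, -192, -204, -288] -> [283, 271, 265, 223, 181, 145, -185, -197, -209, -293] -> [-185, -197, -209, -293]
  [-3, 36, -45, -12, 0, 46, -46, 36] -> [18, -216, 270, 72, 0, -276, 276, -216] -> [-276, -216, -216, 0, 18, 72, 270, 276] -> [276, 270, 72, 18, 0, -216, -216, -276] -> [271, 265, 67, 13, -5, -221, -221, -281] -> [-5, -221, -221, -281]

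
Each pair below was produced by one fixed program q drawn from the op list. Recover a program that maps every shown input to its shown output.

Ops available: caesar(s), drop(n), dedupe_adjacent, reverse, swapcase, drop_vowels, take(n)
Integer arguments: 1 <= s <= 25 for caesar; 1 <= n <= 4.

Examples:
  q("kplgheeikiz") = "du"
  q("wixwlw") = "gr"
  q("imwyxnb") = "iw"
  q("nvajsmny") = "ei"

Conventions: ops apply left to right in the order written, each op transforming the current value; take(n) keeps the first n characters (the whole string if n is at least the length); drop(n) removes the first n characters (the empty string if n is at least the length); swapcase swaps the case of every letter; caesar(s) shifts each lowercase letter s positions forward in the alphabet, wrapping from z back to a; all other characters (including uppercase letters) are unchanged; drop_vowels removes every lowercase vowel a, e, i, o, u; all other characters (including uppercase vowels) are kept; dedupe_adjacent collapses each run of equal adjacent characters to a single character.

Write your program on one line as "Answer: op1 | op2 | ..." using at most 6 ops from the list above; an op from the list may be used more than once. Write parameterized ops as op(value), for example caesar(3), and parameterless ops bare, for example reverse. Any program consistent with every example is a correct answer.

reverse | caesar(2) | drop_vowels | take(2) | caesar(19) | reverse

Check, running the answer program on each example:
  "kplgheeikiz" -> "zikieehglpk" -> "bkmkggjinrm" -> "bkmkggjnrm" -> "bk" -> "ud" -> "du"
  "wixwlw" -> "wlwxiw" -> "ynyzky" -> "ynyzky" -> "yn" -> "rg" -> "gr"
  "imwyxnb" -> "bnxywmi" -> "dpzayok" -> "dpzyk" -> "dp" -> "wi" -> "iw"
  "nvajsmny" -> "ynmsjavn" -> "apoulcxp" -> "plcxp" -> "pl" -> "ie" -> "ei"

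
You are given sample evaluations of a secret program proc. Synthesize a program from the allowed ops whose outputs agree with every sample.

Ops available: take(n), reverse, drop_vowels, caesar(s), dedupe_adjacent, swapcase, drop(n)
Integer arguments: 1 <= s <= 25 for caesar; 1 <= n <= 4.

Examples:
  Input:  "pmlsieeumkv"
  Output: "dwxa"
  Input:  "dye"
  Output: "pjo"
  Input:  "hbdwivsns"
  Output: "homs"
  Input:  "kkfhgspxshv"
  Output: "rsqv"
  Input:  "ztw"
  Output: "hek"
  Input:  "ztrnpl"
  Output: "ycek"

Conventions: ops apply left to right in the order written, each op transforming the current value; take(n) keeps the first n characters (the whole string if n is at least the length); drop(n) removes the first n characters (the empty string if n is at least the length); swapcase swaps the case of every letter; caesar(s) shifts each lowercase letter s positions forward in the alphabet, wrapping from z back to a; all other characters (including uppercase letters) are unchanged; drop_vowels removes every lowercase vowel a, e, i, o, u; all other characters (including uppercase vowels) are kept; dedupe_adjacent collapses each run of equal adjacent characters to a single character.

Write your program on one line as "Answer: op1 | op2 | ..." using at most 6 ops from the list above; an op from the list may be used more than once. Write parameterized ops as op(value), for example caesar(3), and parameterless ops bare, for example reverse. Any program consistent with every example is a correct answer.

dedupe_adjacent | caesar(19) | take(4) | caesar(18) | reverse

Check, running the answer program on each example:
  "pmlsieeumkv" -> "pmlsieumkv" -> "ifelbxnfdo" -> "ifel" -> "axwd" -> "dwxa"
  "dye" -> "dye" -> "wrx" -> "wrx" -> "ojp" -> "pjo"
  "hbdwivsns" -> "hbdwivsns" -> "auwpbolgl" -> "auwp" -> "smoh" -> "homs"
  "kkfhgspxshv" -> "kfhgspxshv" -> "dyazliqlao" -> "dyaz" -> "vqsr" -> "rsqv"
  "ztw" -> "ztw" -> "smp" -> "smp" -> "keh" -> "hek"
  "ztrnpl" -> "ztrnpl" -> "smkgie" -> "smkg" -> "kecy" -> "ycek"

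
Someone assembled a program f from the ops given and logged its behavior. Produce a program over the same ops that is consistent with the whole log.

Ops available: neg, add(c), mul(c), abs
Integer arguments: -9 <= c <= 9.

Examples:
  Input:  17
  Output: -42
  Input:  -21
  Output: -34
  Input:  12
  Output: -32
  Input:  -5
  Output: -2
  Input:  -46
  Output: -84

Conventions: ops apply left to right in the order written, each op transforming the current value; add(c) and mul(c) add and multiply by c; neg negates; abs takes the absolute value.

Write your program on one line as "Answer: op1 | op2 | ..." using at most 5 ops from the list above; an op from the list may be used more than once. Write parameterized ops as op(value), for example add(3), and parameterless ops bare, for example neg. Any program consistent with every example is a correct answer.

neg | mul(-2) | add(8) | abs | neg

Check, running the answer program on each example:
  17 -> -17 -> 34 -> 42 -> 42 -> -42
  -21 -> 21 -> -42 -> -34 -> 34 -> -34
  12 -> -12 -> 24 -> 32 -> 32 -> -32
  -5 -> 5 -> -10 -> -2 -> 2 -> -2
  -46 -> 46 -> -92 -> -84 -> 84 -> -84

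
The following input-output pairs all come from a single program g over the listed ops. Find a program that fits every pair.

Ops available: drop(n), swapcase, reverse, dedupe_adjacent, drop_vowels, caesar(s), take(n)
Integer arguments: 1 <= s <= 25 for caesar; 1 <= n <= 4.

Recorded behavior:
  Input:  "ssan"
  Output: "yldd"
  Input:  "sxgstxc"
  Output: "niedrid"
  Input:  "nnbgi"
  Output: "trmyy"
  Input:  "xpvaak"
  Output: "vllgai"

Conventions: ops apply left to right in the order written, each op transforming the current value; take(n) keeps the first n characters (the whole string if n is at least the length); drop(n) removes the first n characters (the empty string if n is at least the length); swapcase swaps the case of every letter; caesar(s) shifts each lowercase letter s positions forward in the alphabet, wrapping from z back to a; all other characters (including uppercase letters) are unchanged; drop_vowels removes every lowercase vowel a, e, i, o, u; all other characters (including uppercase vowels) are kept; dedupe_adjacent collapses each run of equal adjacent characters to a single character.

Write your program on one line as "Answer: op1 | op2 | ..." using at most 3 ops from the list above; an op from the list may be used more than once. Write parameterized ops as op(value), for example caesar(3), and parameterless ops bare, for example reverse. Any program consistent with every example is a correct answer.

caesar(11) | reverse

Check, running the answer program on each example:
  "ssan" -> "ddly" -> "yldd"
  "sxgstxc" -> "dirdein" -> "niedrid"
  "nnbgi" -> "yymrt" -> "trmyy"
  "xpvaak" -> "iagllv" -> "vllgai"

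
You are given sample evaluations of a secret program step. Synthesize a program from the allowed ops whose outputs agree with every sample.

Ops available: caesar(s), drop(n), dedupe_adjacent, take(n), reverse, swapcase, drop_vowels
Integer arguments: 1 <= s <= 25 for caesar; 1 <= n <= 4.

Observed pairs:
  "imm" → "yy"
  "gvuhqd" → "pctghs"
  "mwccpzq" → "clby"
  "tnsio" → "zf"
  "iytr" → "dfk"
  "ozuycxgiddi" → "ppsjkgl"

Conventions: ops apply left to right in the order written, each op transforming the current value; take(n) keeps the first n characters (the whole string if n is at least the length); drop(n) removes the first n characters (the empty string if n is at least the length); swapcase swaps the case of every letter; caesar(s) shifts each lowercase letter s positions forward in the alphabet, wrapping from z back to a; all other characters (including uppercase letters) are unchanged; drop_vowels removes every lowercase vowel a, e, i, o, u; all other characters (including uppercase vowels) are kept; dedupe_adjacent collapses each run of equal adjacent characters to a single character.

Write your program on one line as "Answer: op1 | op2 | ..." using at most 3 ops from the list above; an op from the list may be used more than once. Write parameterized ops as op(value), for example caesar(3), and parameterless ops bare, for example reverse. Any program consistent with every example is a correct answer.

caesar(12) | drop_vowels | reverse

Check, running the answer program on each example:
  "imm" -> "uyy" -> "yy" -> "yy"
  "gvuhqd" -> "shgtcp" -> "shgtcp" -> "pctghs"
  "mwccpzq" -> "yiooblc" -> "yblc" -> "clby"
  "tnsio" -> "fzeua" -> "fz" -> "zf"
  "iytr" -> "ukfd" -> "kfd" -> "dfk"
  "ozuycxgiddi" -> "algkojsuppu" -> "lgkjspp" -> "ppsjkgl"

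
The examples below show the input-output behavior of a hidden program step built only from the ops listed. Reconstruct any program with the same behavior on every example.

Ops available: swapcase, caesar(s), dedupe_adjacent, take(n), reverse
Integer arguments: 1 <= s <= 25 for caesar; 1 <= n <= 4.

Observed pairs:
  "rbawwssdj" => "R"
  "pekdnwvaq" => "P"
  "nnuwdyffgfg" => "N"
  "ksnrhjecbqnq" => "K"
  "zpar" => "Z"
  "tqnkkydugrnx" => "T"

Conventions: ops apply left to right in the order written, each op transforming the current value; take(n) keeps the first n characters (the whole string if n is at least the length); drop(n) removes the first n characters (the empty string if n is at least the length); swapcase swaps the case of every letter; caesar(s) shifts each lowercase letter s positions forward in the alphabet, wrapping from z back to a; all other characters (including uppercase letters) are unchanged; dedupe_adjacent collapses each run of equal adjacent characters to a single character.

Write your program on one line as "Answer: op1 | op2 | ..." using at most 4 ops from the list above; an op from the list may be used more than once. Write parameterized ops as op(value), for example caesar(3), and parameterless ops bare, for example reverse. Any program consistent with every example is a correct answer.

dedupe_adjacent | swapcase | take(1)

Check, running the answer program on each example:
  "rbawwssdj" -> "rbawsdj" -> "RBAWSDJ" -> "R"
  "pekdnwvaq" -> "pekdnwvaq" -> "PEKDNWVAQ" -> "P"
  "nnuwdyffgfg" -> "nuwdyfgfg" -> "NUWDYFGFG" -> "N"
  "ksnrhjecbqnq" -> "ksnrhjecbqnq" -> "KSNRHJECBQNQ" -> "K"
  "zpar" -> "zpar" -> "ZPAR" -> "Z"
  "tqnkkydugrnx" -> "tqnkydugrnx" -> "TQNKYDUGRNX" -> "T"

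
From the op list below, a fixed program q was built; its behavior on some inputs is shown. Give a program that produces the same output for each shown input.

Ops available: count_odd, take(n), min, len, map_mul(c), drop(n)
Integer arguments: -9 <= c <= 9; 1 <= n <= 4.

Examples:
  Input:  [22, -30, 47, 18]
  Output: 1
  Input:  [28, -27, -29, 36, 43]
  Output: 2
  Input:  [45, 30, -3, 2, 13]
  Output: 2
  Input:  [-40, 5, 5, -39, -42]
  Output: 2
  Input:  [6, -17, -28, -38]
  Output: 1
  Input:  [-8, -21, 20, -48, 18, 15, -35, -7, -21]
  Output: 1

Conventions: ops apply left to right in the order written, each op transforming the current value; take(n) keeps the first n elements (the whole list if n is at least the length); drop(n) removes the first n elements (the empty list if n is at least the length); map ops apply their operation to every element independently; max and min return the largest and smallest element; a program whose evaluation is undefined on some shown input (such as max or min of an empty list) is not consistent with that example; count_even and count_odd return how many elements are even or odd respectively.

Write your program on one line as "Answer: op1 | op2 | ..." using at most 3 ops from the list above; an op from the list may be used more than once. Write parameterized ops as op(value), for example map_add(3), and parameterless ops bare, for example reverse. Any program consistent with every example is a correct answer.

take(3) | count_odd

Check, running the answer program on each example:
  [22, -30, 47, 18] -> [22, -30, 47] -> 1
  [28, -27, -29, 36, 43] -> [28, -27, -29] -> 2
  [45, 30, -3, 2, 13] -> [45, 30, -3] -> 2
  [-40, 5, 5, -39, -42] -> [-40, 5, 5] -> 2
  [6, -17, -28, -38] -> [6, -17, -28] -> 1
  [-8, -21, 20, -48, 18, 15, -35, -7, -21] -> [-8, -21, 20] -> 1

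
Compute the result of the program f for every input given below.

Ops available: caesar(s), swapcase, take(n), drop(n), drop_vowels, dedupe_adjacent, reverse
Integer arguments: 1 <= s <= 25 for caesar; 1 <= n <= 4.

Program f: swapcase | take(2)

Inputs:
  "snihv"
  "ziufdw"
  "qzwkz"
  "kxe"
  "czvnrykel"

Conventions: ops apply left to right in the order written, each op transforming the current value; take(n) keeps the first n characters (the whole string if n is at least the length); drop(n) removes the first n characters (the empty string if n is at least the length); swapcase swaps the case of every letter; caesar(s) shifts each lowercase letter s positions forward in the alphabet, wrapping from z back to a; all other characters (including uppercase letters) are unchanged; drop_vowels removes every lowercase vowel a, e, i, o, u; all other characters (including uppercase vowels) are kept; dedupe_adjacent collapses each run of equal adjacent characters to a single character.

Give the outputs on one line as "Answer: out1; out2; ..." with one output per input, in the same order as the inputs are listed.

"SN"; "ZI"; "QZ"; "KX"; "CZ"

Execution, op by op:
  "snihv" -> "SNIHV" -> "SN"
  "ziufdw" -> "ZIUFDW" -> "ZI"
  "qzwkz" -> "QZWKZ" -> "QZ"
  "kxe" -> "KXE" -> "KX"
  "czvnrykel" -> "CZVNRYKEL" -> "CZ"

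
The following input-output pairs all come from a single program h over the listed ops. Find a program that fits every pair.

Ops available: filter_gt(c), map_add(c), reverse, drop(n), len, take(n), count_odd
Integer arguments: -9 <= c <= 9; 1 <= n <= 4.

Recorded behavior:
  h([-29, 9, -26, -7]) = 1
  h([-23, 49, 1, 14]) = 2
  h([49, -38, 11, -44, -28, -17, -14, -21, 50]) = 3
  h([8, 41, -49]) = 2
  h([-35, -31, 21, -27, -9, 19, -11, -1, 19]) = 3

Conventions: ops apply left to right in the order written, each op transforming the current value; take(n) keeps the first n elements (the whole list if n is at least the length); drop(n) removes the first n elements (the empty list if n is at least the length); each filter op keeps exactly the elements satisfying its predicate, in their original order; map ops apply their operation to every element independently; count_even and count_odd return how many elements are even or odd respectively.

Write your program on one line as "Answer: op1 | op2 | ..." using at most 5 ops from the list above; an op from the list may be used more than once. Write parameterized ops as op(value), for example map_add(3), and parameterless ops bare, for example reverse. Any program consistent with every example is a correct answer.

map_add(-4) | map_add(1) | reverse | filter_gt(-1) | len

Check, running the answer program on each example:
  [-29, 9, -26, -7] -> [-33, 5, -30, -11] -> [-32, 6, -29, -10] -> [-10, -29, 6, -32] -> [6] -> 1
  [-23, 49, 1, 14] -> [-27, 45, -3, 10] -> [-26, 46, -2, 11] -> [11, -2, 46, -26] -> [11, 46] -> 2
  [49, -38, 11, -44, -28, -17, -14, -21, 50] -> [45, -42, 7, -48, -32, -21, -18, -25, 46] -> [46, -41, 8, -47, -31, -20, -17, -24, 47] -> [47, -24, -17, -20, -31, -47, 8, -41, 46] -> [47, 8, 46] -> 3
  [8, 41, -49] -> [4, 37, -53] -> [5, 38, -52] -> [-52, 38, 5] -> [38, 5] -> 2
  [-35, -31, 21, -27, -9, 19, -11, -1, 19] -> [-39, -35, 17, -31, -13, 15, -15, -5, 15] -> [-38, -34, 18, -30, -12, 16, -14, -4, 16] -> [16, -4, -14, 16, -12, -30, 18, -34, -38] -> [16, 16, 18] -> 3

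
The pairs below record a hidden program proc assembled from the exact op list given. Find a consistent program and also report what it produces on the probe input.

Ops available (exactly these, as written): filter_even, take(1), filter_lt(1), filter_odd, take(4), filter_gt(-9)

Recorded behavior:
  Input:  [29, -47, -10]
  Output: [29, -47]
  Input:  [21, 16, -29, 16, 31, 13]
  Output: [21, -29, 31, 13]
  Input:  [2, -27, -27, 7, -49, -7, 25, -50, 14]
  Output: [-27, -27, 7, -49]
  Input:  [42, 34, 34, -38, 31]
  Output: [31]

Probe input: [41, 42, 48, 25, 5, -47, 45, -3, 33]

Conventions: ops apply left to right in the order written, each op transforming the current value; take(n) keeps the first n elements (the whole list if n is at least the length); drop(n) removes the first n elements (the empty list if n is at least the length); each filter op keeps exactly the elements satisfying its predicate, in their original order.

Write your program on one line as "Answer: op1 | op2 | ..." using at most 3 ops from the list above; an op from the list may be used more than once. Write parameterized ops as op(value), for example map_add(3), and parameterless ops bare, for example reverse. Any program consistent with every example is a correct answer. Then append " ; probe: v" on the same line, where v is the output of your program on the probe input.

filter_odd | take(4) ; probe: [41, 25, 5, -47]

Check, running the answer program on each example:
  [29, -47, -10] -> [29, -47] -> [29, -47]
  [21, 16, -29, 16, 31, 13] -> [21, -29, 31, 13] -> [21, -29, 31, 13]
  [2, -27, -27, 7, -49, -7, 25, -50, 14] -> [-27, -27, 7, -49, -7, 25] -> [-27, -27, 7, -49]
  [42, 34, 34, -38, 31] -> [31] -> [31]
  probe: [41, 42, 48, 25, 5, -47, 45, -3, 33] -> [41, 25, 5, -47, 45, -3, 33] -> [41, 25, 5, -47]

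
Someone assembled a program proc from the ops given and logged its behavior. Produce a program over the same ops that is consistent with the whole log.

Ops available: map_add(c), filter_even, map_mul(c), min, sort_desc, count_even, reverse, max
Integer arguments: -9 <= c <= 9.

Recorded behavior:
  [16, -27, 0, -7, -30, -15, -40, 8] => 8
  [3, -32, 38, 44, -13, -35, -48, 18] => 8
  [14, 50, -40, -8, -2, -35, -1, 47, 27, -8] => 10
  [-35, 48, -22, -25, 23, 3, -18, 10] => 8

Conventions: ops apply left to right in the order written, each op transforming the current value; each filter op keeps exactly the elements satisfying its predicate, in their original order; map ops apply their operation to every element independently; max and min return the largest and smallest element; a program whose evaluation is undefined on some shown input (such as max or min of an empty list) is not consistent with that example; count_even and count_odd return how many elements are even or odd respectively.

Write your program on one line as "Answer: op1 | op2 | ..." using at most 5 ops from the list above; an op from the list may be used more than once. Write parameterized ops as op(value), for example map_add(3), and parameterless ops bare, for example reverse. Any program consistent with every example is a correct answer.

map_mul(-6) | map_add(6) | sort_desc | count_even

Check, running the answer program on each example:
  [16, -27, 0, -7, -30, -15, -40, 8] -> [-96, 162, 0, 42, 180, 90, 240, -48] -> [-90, 168, 6, 48, 186, 96, 246, -42] -> [246, 186, 168, 96, 48, 6, -42, -90] -> 8
  [3, -32, 38, 44, -13, -35, -48, 18] -> [-18, 192, -228, -264, 78, 210, 288, -108] -> [-12, 198, -222, -258, 84, 216, 294, -102] -> [294, 216, 198, 84, -12, -102, -222, -258] -> 8
  [14, 50, -40, -8, -2, -35, -1, 47, 27, -8] -> [-84, -300, 240, 48, 12, 210, 6, -282, -162, 48] -> [-78, -294, 246, 54, 18, 216, 12, -276, -156, 54] -> [246, 216, 54, 54, 18, 12, -78, -156, -276, -294] -> 10
  [-35, 48, -22, -25, 23, 3, -18, 10] -> [210, -288, 132, 150, -138, -18, 108, -60] -> [216, -282, 138, 156, -132, -12, 114, -54] -> [216, 156, 138, 114, -12, -54, -132, -282] -> 8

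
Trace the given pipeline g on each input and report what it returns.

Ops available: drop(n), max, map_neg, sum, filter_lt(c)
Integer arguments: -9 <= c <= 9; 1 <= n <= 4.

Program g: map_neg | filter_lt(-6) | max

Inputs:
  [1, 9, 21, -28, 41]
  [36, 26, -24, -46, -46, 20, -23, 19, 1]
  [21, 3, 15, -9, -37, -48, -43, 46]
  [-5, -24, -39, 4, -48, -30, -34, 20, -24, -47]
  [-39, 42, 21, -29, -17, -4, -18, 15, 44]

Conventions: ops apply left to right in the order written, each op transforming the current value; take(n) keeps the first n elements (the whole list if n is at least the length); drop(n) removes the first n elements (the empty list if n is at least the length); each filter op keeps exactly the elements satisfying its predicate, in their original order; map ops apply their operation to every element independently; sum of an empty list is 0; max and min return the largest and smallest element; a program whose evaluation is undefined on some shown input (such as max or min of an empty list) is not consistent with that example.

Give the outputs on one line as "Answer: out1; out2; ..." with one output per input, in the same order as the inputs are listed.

Execution, op by op:
  [1, 9, 21, -28, 41] -> [-1, -9, -21, 28, -41] -> [-9, -21, -41] -> -9
  [36, 26, -24, -46, -46, 20, -23, 19, 1] -> [-36, -26, 24, 46, 46, -20, 23, -19, -1] -> [-36, -26, -20, -19] -> -19
  [21, 3, 15, -9, -37, -48, -43, 46] -> [-21, -3, -15, 9, 37, 48, 43, -46] -> [-21, -15, -46] -> -15
  [-5, -24, -39, 4, -48, -30, -34, 20, -24, -47] -> [5, 24, 39, -4, 48, 30, 34, -20, 24, 47] -> [-20] -> -20
  [-39, 42, 21, -29, -17, -4, -18, 15, 44] -> [39, -42, -21, 29, 17, 4, 18, -15, -44] -> [-42, -21, -15, -44] -> -15

-9; -19; -15; -20; -15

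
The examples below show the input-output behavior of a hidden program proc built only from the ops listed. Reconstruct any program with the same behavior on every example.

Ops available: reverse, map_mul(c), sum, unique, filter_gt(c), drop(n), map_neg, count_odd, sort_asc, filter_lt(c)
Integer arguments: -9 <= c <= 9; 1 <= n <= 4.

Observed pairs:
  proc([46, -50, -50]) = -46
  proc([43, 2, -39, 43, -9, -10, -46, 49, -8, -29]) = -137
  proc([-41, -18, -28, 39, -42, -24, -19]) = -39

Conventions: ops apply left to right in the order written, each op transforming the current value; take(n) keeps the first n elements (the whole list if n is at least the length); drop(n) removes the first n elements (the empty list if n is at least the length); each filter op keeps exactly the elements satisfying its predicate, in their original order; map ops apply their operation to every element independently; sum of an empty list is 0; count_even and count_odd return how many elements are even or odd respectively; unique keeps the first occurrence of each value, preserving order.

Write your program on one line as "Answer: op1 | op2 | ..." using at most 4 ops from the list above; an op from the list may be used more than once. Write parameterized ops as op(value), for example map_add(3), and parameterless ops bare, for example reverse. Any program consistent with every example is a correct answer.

reverse | filter_gt(-4) | map_neg | sum

Check, running the answer program on each example:
  [46, -50, -50] -> [-50, -50, 46] -> [46] -> [-46] -> -46
  [43, 2, -39, 43, -9, -10, -46, 49, -8, -29] -> [-29, -8, 49, -46, -10, -9, 43, -39, 2, 43] -> [49, 43, 2, 43] -> [-49, -43, -2, -43] -> -137
  [-41, -18, -28, 39, -42, -24, -19] -> [-19, -24, -42, 39, -28, -18, -41] -> [39] -> [-39] -> -39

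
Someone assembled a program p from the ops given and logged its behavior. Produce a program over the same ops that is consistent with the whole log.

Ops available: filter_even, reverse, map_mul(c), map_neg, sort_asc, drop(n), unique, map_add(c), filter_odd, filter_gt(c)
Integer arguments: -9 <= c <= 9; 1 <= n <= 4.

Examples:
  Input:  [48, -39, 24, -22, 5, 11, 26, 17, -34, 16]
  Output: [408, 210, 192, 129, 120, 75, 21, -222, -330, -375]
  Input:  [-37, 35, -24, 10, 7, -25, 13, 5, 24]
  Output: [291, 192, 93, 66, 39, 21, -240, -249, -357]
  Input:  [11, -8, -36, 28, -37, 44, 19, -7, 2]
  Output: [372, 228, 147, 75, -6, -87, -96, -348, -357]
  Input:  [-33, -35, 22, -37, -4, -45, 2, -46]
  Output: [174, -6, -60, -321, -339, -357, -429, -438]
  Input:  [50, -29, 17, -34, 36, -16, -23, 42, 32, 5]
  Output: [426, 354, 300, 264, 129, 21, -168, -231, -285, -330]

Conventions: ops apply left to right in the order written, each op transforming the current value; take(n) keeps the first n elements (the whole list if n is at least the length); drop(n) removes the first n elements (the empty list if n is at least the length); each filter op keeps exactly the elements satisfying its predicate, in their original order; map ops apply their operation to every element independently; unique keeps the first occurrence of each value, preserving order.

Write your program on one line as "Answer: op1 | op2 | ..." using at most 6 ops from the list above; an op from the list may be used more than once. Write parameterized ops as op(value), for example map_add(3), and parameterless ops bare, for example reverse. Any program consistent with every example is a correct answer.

map_mul(-3) | map_add(8) | reverse | sort_asc | map_mul(-3)

Check, running the answer program on each example:
  [48, -39, 24, -22, 5, 11, 26, 17, -34, 16] -> [-144, 117, -72, 66, -15, -33, -78, -51, 102, -48] -> [-136, 125, -64, 74, -7, -25, -70, -43, 110, -40] -> [-40, 110, -43, -70, -25, -7, 74, -64, 125, -136] -> [-136, -70, -64, -43, -40, -25, -7, 74, 110, 125] -> [408, 210, 192, 129, 120, 75, 21, -222, -330, -375]
  [-37, 35, -24, 10, 7, -25, 13, 5, 24] -> [111, -105, 72, -30, -21, 75, -39, -15, -72] -> [119, -97, 80, -22, -13, 83, -31, -7, -64] -> [-64, -7, -31, 83, -13, -22, 80, -97, 119] -> [-97, -64, -31, -22, -13, -7, 80, 83, 119] -> [291, 192, 93, 66, 39, 21, -240, -249, -357]
  [11, -8, -36, 28, -37, 44, 19, -7, 2] -> [-33, 24, 108, -84, 111, -132, -57, 21, -6] -> [-25, 32, 116, -76, 119, -124, -49, 29, 2] -> [2, 29, -49, -124, 119, -76, 116, 32, -25] -> [-124, -76, -49, -25, 2, 29, 32, 116, 119] -> [372, 228, 147, 75, -6, -87, -96, -348, -357]
  [-33, -35, 22, -37, -4, -45, 2, -46] -> [99, 105, -66, 111, 12, 135, -6, 138] -> [107, 113, -58, 119, 20, 143, 2, 146] -> [146, 2, 143, 20, 119, -58, 113, 107] -> [-58, 2, 20, 107, 113, 119, 143, 146] -> [174, -6, -60, -321, -339, -357, -429, -438]
  [50, -29, 17, -34, 36, -16, -23, 42, 32, 5] -> [-150, 87, -51, 102, -108, 48, 69, -126, -96, -15] -> [-142, 95, -43, 110, -100, 56, 77, -118, -88, -7] -> [-7, -88, -118, 77, 56, -100, 110, -43, 95, -142] -> [-142, -118, -100, -88, -43, -7, 56, 77, 95, 110] -> [426, 354, 300, 264, 129, 21, -168, -231, -285, -330]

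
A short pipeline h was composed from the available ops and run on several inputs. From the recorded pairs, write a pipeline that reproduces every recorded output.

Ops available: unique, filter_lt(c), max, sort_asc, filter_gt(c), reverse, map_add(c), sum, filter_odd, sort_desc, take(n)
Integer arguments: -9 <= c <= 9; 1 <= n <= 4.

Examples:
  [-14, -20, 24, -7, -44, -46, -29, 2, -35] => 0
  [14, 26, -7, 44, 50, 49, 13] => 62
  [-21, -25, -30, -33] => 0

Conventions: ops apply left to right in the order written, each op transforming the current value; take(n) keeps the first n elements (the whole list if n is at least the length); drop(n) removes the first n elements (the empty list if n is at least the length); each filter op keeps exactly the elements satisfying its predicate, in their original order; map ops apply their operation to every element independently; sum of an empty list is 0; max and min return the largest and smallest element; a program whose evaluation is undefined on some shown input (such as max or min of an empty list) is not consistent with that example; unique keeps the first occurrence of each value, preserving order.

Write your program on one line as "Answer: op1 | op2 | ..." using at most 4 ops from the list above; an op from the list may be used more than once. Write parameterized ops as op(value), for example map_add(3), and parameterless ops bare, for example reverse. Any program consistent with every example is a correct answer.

filter_gt(-5) | filter_odd | reverse | sum

Check, running the answer program on each example:
  [-14, -20, 24, -7, -44, -46, -29, 2, -35] -> [24, 2] -> [] -> [] -> 0
  [14, 26, -7, 44, 50, 49, 13] -> [14, 26, 44, 50, 49, 13] -> [49, 13] -> [13, 49] -> 62
  [-21, -25, -30, -33] -> [] -> [] -> [] -> 0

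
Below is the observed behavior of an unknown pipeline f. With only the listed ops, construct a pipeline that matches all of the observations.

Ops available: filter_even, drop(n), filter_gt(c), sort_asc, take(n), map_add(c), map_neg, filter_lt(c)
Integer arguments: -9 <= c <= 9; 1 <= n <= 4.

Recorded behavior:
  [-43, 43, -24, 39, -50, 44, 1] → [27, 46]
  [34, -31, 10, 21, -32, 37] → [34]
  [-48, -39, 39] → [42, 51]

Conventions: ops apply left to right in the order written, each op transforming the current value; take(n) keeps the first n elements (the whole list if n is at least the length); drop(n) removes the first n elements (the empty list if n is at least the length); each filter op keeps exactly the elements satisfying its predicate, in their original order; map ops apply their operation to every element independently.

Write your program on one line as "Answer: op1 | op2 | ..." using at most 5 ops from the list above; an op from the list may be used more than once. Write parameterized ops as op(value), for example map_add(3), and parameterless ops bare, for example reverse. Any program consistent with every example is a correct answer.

map_neg | take(3) | map_add(3) | sort_asc | filter_gt(4)

Check, running the answer program on each example:
  [-43, 43, -24, 39, -50, 44, 1] -> [43, -43, 24, -39, 50, -44, -1] -> [43, -43, 24] -> [46, -40, 27] -> [-40, 27, 46] -> [27, 46]
  [34, -31, 10, 21, -32, 37] -> [-34, 31, -10, -21, 32, -37] -> [-34, 31, -10] -> [-31, 34, -7] -> [-31, -7, 34] -> [34]
  [-48, -39, 39] -> [48, 39, -39] -> [48, 39, -39] -> [51, 42, -36] -> [-36, 42, 51] -> [42, 51]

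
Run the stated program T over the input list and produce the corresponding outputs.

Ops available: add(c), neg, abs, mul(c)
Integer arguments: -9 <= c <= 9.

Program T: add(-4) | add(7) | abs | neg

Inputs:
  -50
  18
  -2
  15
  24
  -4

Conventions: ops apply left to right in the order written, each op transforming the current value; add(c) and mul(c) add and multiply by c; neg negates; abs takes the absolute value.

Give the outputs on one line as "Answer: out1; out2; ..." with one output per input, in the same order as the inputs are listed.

Execution, op by op:
  -50 -> -54 -> -47 -> 47 -> -47
  18 -> 14 -> 21 -> 21 -> -21
  -2 -> -6 -> 1 -> 1 -> -1
  15 -> 11 -> 18 -> 18 -> -18
  24 -> 20 -> 27 -> 27 -> -27
  -4 -> -8 -> -1 -> 1 -> -1

-47; -21; -1; -18; -27; -1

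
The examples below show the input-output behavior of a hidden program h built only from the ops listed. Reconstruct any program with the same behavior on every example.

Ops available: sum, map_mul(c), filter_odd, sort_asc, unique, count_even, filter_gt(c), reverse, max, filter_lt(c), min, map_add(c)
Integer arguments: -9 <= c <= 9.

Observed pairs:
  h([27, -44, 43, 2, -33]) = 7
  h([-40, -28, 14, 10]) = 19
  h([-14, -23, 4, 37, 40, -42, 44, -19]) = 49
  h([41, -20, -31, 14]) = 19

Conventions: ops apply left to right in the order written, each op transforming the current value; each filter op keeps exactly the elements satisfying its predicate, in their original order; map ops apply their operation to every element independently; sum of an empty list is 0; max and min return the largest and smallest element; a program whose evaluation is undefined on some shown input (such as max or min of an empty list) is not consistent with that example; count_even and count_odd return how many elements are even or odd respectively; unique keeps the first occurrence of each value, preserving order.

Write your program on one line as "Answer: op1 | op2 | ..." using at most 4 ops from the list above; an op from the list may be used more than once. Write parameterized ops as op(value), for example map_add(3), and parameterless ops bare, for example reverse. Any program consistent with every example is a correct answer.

map_add(5) | filter_odd | max

Check, running the answer program on each example:
  [27, -44, 43, 2, -33] -> [32, -39, 48, 7, -28] -> [-39, 7] -> 7
  [-40, -28, 14, 10] -> [-35, -23, 19, 15] -> [-35, -23, 19, 15] -> 19
  [-14, -23, 4, 37, 40, -42, 44, -19] -> [-9, -18, 9, 42, 45, -37, 49, -14] -> [-9, 9, 45, -37, 49] -> 49
  [41, -20, -31, 14] -> [46, -15, -26, 19] -> [-15, 19] -> 19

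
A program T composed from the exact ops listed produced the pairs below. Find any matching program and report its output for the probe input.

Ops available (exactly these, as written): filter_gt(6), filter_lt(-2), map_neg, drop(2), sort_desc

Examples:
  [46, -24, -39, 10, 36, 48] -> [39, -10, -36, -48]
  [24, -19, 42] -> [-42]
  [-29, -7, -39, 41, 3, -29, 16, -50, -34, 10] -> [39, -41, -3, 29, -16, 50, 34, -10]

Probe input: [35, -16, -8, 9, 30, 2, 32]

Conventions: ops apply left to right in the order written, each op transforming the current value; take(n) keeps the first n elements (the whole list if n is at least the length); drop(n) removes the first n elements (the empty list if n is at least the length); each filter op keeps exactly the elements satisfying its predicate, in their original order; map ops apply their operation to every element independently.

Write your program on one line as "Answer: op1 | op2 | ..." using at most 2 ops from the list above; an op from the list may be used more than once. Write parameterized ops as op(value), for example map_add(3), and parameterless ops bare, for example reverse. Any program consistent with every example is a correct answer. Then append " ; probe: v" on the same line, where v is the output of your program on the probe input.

drop(2) | map_neg ; probe: [8, -9, -30, -2, -32]

Check, running the answer program on each example:
  [46, -24, -39, 10, 36, 48] -> [-39, 10, 36, 48] -> [39, -10, -36, -48]
  [24, -19, 42] -> [42] -> [-42]
  [-29, -7, -39, 41, 3, -29, 16, -50, -34, 10] -> [-39, 41, 3, -29, 16, -50, -34, 10] -> [39, -41, -3, 29, -16, 50, 34, -10]
  probe: [35, -16, -8, 9, 30, 2, 32] -> [-8, 9, 30, 2, 32] -> [8, -9, -30, -2, -32]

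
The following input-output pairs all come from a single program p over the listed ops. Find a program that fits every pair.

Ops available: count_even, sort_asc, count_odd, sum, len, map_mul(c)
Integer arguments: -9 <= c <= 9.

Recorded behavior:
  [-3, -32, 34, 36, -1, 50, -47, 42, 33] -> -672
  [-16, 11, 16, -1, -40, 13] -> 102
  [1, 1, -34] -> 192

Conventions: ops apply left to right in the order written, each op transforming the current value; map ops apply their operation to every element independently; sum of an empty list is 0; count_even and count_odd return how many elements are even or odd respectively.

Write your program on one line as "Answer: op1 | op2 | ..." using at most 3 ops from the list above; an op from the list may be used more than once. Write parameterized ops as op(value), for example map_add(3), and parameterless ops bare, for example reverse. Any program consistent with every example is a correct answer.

map_mul(-6) | sum

Check, running the answer program on each example:
  [-3, -32, 34, 36, -1, 50, -47, 42, 33] -> [18, 192, -204, -216, 6, -300, 282, -252, -198] -> -672
  [-16, 11, 16, -1, -40, 13] -> [96, -66, -96, 6, 240, -78] -> 102
  [1, 1, -34] -> [-6, -6, 204] -> 192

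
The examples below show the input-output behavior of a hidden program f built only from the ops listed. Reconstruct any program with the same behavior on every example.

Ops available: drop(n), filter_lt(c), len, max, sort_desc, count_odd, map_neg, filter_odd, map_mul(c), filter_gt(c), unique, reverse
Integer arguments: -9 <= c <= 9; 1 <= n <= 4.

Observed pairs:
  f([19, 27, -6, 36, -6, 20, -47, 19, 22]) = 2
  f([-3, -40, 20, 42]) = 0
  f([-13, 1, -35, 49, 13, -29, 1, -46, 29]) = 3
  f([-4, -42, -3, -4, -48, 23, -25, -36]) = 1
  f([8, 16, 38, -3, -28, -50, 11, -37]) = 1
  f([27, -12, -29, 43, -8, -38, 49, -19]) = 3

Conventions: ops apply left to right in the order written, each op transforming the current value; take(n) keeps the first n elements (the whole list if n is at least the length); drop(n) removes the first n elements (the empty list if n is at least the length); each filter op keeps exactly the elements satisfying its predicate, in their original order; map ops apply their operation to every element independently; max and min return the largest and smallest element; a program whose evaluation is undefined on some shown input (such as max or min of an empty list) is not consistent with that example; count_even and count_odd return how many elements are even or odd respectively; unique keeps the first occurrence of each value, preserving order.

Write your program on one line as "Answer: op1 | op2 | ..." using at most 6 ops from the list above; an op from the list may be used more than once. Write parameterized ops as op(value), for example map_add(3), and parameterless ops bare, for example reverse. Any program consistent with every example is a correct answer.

reverse | filter_gt(7) | reverse | unique | count_odd

Check, running the answer program on each example:
  [19, 27, -6, 36, -6, 20, -47, 19, 22] -> [22, 19, -47, 20, -6, 36, -6, 27, 19] -> [22, 19, 20, 36, 27, 19] -> [19, 27, 36, 20, 19, 22] -> [19, 27, 36, 20, 22] -> 2
  [-3, -40, 20, 42] -> [42, 20, -40, -3] -> [42, 20] -> [20, 42] -> [20, 42] -> 0
  [-13, 1, -35, 49, 13, -29, 1, -46, 29] -> [29, -46, 1, -29, 13, 49, -35, 1, -13] -> [29, 13, 49] -> [49, 13, 29] -> [49, 13, 29] -> 3
  [-4, -42, -3, -4, -48, 23, -25, -36] -> [-36, -25, 23, -48, -4, -3, -42, -4] -> [23] -> [23] -> [23] -> 1
  [8, 16, 38, -3, -28, -50, 11, -37] -> [-37, 11, -50, -28, -3, 38, 16, 8] -> [11, 38, 16, 8] -> [8, 16, 38, 11] -> [8, 16, 38, 11] -> 1
  [27, -12, -29, 43, -8, -38, 49, -19] -> [-19, 49, -38, -8, 43, -29, -12, 27] -> [49, 43, 27] -> [27, 43, 49] -> [27, 43, 49] -> 3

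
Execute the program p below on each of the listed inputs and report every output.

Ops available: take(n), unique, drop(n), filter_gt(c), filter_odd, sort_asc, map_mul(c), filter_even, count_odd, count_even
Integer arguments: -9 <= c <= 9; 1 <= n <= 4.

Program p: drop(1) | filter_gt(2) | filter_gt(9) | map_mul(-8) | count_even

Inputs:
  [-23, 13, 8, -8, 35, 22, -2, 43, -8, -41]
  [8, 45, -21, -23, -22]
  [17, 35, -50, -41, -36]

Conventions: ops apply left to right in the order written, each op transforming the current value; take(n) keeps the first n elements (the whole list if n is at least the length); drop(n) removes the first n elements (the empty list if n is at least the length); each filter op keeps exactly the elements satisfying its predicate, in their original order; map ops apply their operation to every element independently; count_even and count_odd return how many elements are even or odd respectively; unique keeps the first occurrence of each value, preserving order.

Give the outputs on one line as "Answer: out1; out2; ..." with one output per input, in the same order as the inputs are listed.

4; 1; 1

Execution, op by op:
  [-23, 13, 8, -8, 35, 22, -2, 43, -8, -41] -> [13, 8, -8, 35, 22, -2, 43, -8, -41] -> [13, 8, 35, 22, 43] -> [13, 35, 22, 43] -> [-104, -280, -176, -344] -> 4
  [8, 45, -21, -23, -22] -> [45, -21, -23, -22] -> [45] -> [45] -> [-360] -> 1
  [17, 35, -50, -41, -36] -> [35, -50, -41, -36] -> [35] -> [35] -> [-280] -> 1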